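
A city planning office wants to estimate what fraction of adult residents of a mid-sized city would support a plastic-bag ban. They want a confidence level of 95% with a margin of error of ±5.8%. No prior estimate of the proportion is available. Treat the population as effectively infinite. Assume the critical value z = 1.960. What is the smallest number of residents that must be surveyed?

286

With no prior estimate, use p = 0.5, giving p(1−p) = 0.25.
n = z²·p(1−p)/E² = 1.960² × 0.2500 / 0.058² = 3.8416 × 0.2500 / 0.003364 ≈ 285.49.
Rounding up gives n = 286.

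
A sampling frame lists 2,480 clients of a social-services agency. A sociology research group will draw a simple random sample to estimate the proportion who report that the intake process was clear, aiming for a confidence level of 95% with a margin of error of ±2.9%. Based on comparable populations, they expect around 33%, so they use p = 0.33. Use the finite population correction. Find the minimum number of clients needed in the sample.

718

For 95% confidence, z = 1.960.
Unadjusted: n₀ = 1.960² × 0.33 × 0.67 / 0.029² ≈ 1009.96, so n₀ = 1010.
Finite population correction with N = 2,480: n = n₀ / (1 + (n₀−1)/N) = 1010 / (1 + 1009/2480) = 1010 / 1.4069 ≈ 717.91.
Rounding up, n = 718.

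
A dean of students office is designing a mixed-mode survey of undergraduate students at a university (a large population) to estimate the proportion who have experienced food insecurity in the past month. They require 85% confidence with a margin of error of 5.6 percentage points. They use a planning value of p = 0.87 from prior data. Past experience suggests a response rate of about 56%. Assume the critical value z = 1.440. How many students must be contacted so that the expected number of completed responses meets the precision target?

134

Completed interviews needed: n₀ = 1.440² × 0.1131 / 0.056² ≈ 74.78 → 75.
At a 56% response rate, contacts needed = 75 / 0.56 ≈ 133.93 → 134.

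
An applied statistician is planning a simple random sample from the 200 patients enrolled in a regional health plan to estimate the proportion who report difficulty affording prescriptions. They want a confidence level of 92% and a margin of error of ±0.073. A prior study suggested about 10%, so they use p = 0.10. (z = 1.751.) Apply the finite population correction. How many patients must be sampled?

Unadjusted: n₀ = 1.751² × 0.10 × 0.90 / 0.073² ≈ 51.78, so n₀ = 52.
Finite population correction with N = 200: n = n₀ / (1 + (n₀−1)/N) = 52 / (1 + 51/200) = 52 / 1.2550 ≈ 41.43.
Rounding up, n = 42.

42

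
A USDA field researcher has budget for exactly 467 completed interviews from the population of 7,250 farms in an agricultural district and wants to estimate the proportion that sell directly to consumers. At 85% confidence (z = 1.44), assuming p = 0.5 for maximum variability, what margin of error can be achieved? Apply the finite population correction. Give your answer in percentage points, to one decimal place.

3.2

Finite-population factor: (N−n)/(N−1) = (7250−467)/(7250−1) = 0.9357.
SE(p̂) = √[p(1−p)/n · (N−n)/(N−1)] = √[0.2500/467 × 0.9357] = 0.02238.
E = z × SE = 1.44 × 0.02238 = 0.03223 ≈ 3.2 percentage points.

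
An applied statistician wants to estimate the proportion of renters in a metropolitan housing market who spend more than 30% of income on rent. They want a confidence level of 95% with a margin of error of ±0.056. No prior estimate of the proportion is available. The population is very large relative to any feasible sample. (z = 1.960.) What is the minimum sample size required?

With no prior estimate, use p = 0.5, giving p(1−p) = 0.25.
n = z²·p(1−p)/E² = 1.960² × 0.2500 / 0.056² = 3.8416 × 0.2500 / 0.003136 ≈ 306.25.
Rounding up gives n = 307.

307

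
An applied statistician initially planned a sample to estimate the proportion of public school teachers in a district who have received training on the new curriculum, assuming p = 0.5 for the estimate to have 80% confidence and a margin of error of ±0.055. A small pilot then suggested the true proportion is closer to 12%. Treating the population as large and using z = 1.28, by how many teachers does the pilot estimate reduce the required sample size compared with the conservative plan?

78

Conservative (p = 0.5): n = 1.28² × 0.25 / 0.055² ≈ 135.40 → 136.
Using p = 0.12: p(1−p) = 0.1056, so n = 1.28² × 0.1056 / 0.055² ≈ 57.20 → 58.
Reduction: 136 − 58 = 78.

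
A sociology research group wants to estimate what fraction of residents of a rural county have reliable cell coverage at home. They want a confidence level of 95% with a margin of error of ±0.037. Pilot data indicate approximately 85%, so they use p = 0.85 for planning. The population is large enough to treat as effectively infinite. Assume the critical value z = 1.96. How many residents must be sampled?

358

With p = 0.85, p(1−p) = 0.1275.
n = z²·p(1−p)/E² = 1.96² × 0.1275 / 0.037² = 3.8416 × 0.1275 / 0.001369 ≈ 357.78.
Rounding up gives n = 358.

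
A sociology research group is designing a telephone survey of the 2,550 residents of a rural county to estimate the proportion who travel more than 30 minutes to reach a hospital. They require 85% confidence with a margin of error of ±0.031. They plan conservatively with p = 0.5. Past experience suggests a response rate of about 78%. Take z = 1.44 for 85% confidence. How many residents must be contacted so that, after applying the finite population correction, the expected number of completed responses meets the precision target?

Completed interviews needed (unadjusted): n₀ = 1.44² × 0.2500 / 0.031² ≈ 539.44 → 540.
FPC for N = 2,550: n = 540 / (1 + 539/2550) = 540 / 1.2114 ≈ 445.78 → 446.
At a 78% response rate, contacts needed = 446 / 0.78 ≈ 571.79 → 572.

572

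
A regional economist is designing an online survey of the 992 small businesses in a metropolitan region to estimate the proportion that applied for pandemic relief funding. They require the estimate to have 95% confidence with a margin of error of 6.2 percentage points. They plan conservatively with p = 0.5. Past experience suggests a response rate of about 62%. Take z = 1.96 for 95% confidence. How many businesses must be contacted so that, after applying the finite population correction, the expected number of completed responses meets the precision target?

323

Completed interviews needed (unadjusted): n₀ = 1.96² × 0.2500 / 0.062² ≈ 249.84 → 250.
FPC for N = 992: n = 250 / (1 + 249/992) = 250 / 1.2510 ≈ 199.84 → 200.
At a 62% response rate, contacts needed = 200 / 0.62 ≈ 322.58 → 323.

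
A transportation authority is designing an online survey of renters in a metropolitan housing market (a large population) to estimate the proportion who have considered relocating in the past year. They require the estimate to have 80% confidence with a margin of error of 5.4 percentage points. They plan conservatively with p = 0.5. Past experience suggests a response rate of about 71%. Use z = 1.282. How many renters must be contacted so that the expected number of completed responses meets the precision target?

199

Completed interviews needed: n₀ = 1.282² × 0.2500 / 0.054² ≈ 140.91 → 141.
At a 71% response rate, contacts needed = 141 / 0.71 ≈ 198.59 → 199.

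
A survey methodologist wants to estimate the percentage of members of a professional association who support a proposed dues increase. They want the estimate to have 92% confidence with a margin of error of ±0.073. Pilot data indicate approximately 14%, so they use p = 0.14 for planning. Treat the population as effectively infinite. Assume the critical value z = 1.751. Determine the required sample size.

70

With p = 0.14, p(1−p) = 0.1204.
n = z²·p(1−p)/E² = 1.751² × 0.1204 / 0.073² = 3.0660 × 0.1204 / 0.005329 ≈ 69.27.
Rounding up gives n = 70.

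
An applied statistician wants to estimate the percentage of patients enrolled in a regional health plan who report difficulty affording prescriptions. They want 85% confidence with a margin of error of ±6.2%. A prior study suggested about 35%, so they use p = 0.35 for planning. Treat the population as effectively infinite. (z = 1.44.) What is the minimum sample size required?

123

With p = 0.35, p(1−p) = 0.2275.
n = z²·p(1−p)/E² = 1.44² × 0.2275 / 0.062² = 2.0736 × 0.2275 / 0.003844 ≈ 122.72.
Rounding up gives n = 123.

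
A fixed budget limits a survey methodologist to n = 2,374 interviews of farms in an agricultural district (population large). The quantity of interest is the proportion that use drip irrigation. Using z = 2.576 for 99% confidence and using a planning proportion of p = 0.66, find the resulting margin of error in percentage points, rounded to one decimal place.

2.5

SE(p̂) = √[p(1−p)/n] = √[0.2244/2374] = 0.00972.
E = z × SE = 2.576 × 0.00972 = 0.02504, or 2.5 percentage points.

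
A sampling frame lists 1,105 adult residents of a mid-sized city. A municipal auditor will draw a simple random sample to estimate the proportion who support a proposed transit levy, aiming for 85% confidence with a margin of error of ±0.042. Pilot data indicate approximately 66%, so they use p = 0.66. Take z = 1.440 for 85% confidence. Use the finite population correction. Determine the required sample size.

Unadjusted: n₀ = 1.440² × 0.66 × 0.34 / 0.042² ≈ 263.78, so n₀ = 264.
Finite population correction with N = 1,105: n = n₀ / (1 + (n₀−1)/N) = 264 / (1 + 263/1105) = 264 / 1.2380 ≈ 213.25.
Rounding up, n = 214.

214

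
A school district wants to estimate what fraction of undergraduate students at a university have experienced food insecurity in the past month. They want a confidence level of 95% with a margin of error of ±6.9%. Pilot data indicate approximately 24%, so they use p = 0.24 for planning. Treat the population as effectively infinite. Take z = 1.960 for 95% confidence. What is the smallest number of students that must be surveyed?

148

With p = 0.24, p(1−p) = 0.1824.
n = z²·p(1−p)/E² = 1.960² × 0.1824 / 0.069² = 3.8416 × 0.1824 / 0.004761 ≈ 147.18.
Rounding up gives n = 148.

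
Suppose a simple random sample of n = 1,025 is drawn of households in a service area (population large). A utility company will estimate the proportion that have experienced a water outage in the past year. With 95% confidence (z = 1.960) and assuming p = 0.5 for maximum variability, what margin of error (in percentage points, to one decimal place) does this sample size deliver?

3.1

SE(p̂) = √[p(1−p)/n] = √[0.2500/1025] = 0.01562.
E = z × SE = 1.960 × 0.01562 = 0.03061, or 3.1 percentage points.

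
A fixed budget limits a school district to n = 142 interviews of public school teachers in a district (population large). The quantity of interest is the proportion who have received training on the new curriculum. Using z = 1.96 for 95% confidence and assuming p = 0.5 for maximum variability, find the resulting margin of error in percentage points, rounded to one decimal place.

SE(p̂) = √[p(1−p)/n] = √[0.2500/142] = 0.04196.
E = z × SE = 1.96 × 0.04196 = 0.08224, or 8.2 percentage points.

8.2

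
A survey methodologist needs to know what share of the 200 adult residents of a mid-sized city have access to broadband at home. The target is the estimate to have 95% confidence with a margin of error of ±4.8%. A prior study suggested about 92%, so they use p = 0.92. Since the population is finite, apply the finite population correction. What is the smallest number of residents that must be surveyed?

77

For 95% confidence, z = 1.960.
Unadjusted: n₀ = 1.960² × 0.92 × 0.08 / 0.048² ≈ 122.72, so n₀ = 123.
Finite population correction with N = 200: n = n₀ / (1 + (n₀−1)/N) = 123 / (1 + 122/200) = 123 / 1.6100 ≈ 76.40.
Rounding up, n = 77.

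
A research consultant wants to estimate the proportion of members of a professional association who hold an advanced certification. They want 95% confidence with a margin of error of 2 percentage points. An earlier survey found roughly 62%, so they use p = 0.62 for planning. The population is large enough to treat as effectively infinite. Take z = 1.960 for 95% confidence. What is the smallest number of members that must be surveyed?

With p = 0.62, p(1−p) = 0.2356.
n = z²·p(1−p)/E² = 1.960² × 0.2356 / 0.020² = 3.8416 × 0.2356 / 0.000400 ≈ 2262.70.
Rounding up gives n = 2263.

2263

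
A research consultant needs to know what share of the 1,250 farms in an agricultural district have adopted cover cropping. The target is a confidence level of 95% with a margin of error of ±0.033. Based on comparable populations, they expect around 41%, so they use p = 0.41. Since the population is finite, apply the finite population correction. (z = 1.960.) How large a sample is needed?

Unadjusted: n₀ = 1.960² × 0.41 × 0.59 / 0.033² ≈ 853.34, so n₀ = 854.
Finite population correction with N = 1,250: n = n₀ / (1 + (n₀−1)/N) = 854 / (1 + 853/1250) = 854 / 1.6824 ≈ 507.61.
Rounding up, n = 508.

508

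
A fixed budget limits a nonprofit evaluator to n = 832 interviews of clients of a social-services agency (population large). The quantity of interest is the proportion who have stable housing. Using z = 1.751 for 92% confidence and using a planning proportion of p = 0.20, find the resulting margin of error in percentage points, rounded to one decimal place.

SE(p̂) = √[p(1−p)/n] = √[0.1600/832] = 0.01387.
E = z × SE = 1.751 × 0.01387 = 0.02428, or 2.4 percentage points.

2.4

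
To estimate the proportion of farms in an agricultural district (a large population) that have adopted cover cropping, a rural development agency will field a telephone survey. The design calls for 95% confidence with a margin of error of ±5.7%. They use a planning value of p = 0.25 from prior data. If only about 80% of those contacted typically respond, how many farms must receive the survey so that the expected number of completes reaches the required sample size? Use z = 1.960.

278

Completed interviews needed: n₀ = 1.960² × 0.1875 / 0.057² ≈ 221.70 → 222.
At an 80% response rate, contacts needed = 222 / 0.80 ≈ 277.50 → 278.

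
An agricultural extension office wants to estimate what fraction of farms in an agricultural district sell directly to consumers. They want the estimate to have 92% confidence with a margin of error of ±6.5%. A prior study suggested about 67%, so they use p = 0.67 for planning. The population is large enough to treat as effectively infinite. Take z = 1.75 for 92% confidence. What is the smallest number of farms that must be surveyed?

161

With p = 0.67, p(1−p) = 0.2211.
n = z²·p(1−p)/E² = 1.75² × 0.2211 / 0.065² = 3.0625 × 0.2211 / 0.004225 ≈ 160.26.
Rounding up gives n = 161.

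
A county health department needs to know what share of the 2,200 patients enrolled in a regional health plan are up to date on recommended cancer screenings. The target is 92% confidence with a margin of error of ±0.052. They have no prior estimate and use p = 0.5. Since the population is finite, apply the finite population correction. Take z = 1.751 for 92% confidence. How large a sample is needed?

252

Unadjusted: n₀ = 1.751² × 0.50 × 0.50 / 0.052² ≈ 283.47, so n₀ = 284.
Finite population correction with N = 2,200: n = n₀ / (1 + (n₀−1)/N) = 284 / (1 + 283/2200) = 284 / 1.1286 ≈ 251.63.
Rounding up, n = 252.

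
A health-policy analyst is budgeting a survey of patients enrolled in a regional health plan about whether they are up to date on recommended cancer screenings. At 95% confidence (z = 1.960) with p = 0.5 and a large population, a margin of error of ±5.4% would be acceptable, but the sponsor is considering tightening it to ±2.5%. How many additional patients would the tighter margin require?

1207

At ±5.4%: n = 1.960² × 0.2500 / 0.054² ≈ 329.36 → 330.
At ±2.5%: n = 1.960² × 0.2500 / 0.025² ≈ 1536.64 → 1537.
Additional respondents: 1537 − 330 = 1207.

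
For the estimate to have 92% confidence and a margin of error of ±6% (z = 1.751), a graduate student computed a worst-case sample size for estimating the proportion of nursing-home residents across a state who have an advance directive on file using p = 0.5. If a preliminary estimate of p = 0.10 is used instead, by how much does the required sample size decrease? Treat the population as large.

136

Conservative (p = 0.5): n = 1.751² × 0.25 / 0.060² ≈ 212.92 → 213.
Using p = 0.10: p(1−p) = 0.0900, so n = 1.751² × 0.0900 / 0.060² ≈ 76.65 → 77.
Reduction: 213 − 77 = 136.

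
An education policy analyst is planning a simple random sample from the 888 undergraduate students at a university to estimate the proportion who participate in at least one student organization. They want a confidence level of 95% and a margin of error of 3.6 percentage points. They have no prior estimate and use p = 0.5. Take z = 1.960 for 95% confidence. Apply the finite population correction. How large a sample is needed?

405

Unadjusted: n₀ = 1.960² × 0.50 × 0.50 / 0.036² ≈ 741.05, so n₀ = 742.
Finite population correction with N = 888: n = n₀ / (1 + (n₀−1)/N) = 742 / (1 + 741/888) = 742 / 1.8345 ≈ 404.48.
Rounding up, n = 405.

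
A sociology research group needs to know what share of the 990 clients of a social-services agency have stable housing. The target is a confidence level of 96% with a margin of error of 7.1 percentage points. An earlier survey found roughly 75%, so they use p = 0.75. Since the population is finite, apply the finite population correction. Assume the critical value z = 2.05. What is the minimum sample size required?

Unadjusted: n₀ = 2.05² × 0.75 × 0.25 / 0.071² ≈ 156.31, so n₀ = 157.
Finite population correction with N = 990: n = n₀ / (1 + (n₀−1)/N) = 157 / (1 + 156/990) = 157 / 1.1576 ≈ 135.63.
Rounding up, n = 136.

136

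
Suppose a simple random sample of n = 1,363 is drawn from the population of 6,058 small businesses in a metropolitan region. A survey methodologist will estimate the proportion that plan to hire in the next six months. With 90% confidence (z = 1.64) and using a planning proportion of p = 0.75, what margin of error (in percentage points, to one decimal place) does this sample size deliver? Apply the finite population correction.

1.7

Finite-population factor: (N−n)/(N−1) = (6058−1363)/(6058−1) = 0.7751.
SE(p̂) = √[p(1−p)/n · (N−n)/(N−1)] = √[0.1875/1363 × 0.7751] = 0.01033.
E = z × SE = 1.64 × 0.01033 = 0.01694 ≈ 1.7 percentage points.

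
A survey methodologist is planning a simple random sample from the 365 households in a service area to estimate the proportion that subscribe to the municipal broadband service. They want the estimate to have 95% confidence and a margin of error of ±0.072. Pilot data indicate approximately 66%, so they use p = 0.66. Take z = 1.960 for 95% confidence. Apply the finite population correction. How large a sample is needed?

Unadjusted: n₀ = 1.960² × 0.66 × 0.34 / 0.072² ≈ 166.29, so n₀ = 167.
Finite population correction with N = 365: n = n₀ / (1 + (n₀−1)/N) = 167 / (1 + 166/365) = 167 / 1.4548 ≈ 114.79.
Rounding up, n = 115.

115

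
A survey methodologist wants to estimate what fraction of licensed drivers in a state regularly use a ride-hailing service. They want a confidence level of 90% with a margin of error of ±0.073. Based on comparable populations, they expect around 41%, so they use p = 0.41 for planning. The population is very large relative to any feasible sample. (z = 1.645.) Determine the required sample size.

123

With p = 0.41, p(1−p) = 0.2419.
n = z²·p(1−p)/E² = 1.645² × 0.2419 / 0.073² = 2.7060 × 0.2419 / 0.005329 ≈ 122.83.
Rounding up gives n = 123.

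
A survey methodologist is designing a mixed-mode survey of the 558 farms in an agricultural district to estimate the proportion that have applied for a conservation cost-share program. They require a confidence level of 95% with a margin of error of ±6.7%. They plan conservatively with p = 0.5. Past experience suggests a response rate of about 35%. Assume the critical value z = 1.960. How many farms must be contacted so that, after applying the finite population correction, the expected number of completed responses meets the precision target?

443

Completed interviews needed (unadjusted): n₀ = 1.960² × 0.2500 / 0.067² ≈ 213.95 → 214.
FPC for N = 558: n = 214 / (1 + 213/558) = 214 / 1.3817 ≈ 154.88 → 155.
At a 35% response rate, contacts needed = 155 / 0.35 ≈ 442.86 → 443.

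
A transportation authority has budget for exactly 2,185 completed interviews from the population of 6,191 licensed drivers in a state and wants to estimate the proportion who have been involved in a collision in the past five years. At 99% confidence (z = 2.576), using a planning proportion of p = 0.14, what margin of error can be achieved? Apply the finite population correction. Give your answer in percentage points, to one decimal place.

Finite-population factor: (N−n)/(N−1) = (6191−2185)/(6191−1) = 0.6472.
SE(p̂) = √[p(1−p)/n · (N−n)/(N−1)] = √[0.1204/2185 × 0.6472] = 0.00597.
E = z × SE = 2.576 × 0.00597 = 0.01538 ≈ 1.5 percentage points.

1.5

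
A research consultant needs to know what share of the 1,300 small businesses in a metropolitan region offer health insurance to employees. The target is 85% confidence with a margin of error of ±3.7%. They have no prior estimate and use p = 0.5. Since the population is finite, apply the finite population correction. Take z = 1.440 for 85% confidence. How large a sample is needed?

Unadjusted: n₀ = 1.440² × 0.50 × 0.50 / 0.037² ≈ 378.67, so n₀ = 379.
Finite population correction with N = 1,300: n = n₀ / (1 + (n₀−1)/N) = 379 / (1 + 378/1300) = 379 / 1.2908 ≈ 293.62.
Rounding up, n = 294.

294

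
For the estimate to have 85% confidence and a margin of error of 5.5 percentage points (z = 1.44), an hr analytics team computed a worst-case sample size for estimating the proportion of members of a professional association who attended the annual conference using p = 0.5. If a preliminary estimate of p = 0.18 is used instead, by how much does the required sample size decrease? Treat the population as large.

70

Conservative (p = 0.5): n = 1.44² × 0.25 / 0.055² ≈ 171.37 → 172.
Using p = 0.18: p(1−p) = 0.1476, so n = 1.44² × 0.1476 / 0.055² ≈ 101.18 → 102.
Reduction: 172 − 102 = 70.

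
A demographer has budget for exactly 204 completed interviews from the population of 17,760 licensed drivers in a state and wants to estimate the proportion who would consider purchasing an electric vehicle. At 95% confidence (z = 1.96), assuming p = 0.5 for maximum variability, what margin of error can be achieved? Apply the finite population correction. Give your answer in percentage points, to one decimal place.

Finite-population factor: (N−n)/(N−1) = (17760−204)/(17760−1) = 0.9886.
SE(p̂) = √[p(1−p)/n · (N−n)/(N−1)] = √[0.2500/204 × 0.9886] = 0.03481.
E = z × SE = 1.96 × 0.03481 = 0.06822 ≈ 6.8 percentage points.

6.8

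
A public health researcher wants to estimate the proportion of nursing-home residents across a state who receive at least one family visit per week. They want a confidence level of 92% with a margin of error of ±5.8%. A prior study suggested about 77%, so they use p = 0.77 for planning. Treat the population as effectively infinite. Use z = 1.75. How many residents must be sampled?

With p = 0.77, p(1−p) = 0.1771.
n = z²·p(1−p)/E² = 1.75² × 0.1771 / 0.058² = 3.0625 × 0.1771 / 0.003364 ≈ 161.23.
Rounding up gives n = 162.

162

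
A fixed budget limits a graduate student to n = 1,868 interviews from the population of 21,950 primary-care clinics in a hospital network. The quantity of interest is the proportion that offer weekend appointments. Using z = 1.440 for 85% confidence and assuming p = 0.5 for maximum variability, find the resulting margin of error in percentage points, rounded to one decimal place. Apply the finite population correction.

1.6

Finite-population factor: (N−n)/(N−1) = (21950−1868)/(21950−1) = 0.9149.
SE(p̂) = √[p(1−p)/n · (N−n)/(N−1)] = √[0.2500/1868 × 0.9149] = 0.01107.
E = z × SE = 1.440 × 0.01107 = 0.01593 ≈ 1.6 percentage points.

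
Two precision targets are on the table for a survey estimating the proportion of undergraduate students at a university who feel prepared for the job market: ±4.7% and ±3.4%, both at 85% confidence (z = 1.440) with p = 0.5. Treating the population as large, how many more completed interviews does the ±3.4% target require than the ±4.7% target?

At ±4.7%: n = 1.440² × 0.2500 / 0.047² ≈ 234.68 → 235.
At ±3.4%: n = 1.440² × 0.2500 / 0.034² ≈ 448.44 → 449.
Additional respondents: 449 − 235 = 214.

214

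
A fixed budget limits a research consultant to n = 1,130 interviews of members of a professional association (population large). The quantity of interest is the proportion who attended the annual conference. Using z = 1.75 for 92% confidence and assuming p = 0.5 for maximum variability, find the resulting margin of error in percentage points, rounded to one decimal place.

2.6

SE(p̂) = √[p(1−p)/n] = √[0.2500/1130] = 0.01487.
E = z × SE = 1.75 × 0.01487 = 0.02603, or 2.6 percentage points.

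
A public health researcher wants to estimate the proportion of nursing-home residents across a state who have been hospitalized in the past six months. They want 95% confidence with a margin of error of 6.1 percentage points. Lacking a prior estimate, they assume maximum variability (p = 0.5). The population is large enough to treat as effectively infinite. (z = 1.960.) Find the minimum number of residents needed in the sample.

259

With p = 0.5, p(1−p) = 0.25.
n = z²·p(1−p)/E² = 1.960² × 0.2500 / 0.061² = 3.8416 × 0.2500 / 0.003721 ≈ 258.10.
Rounding up gives n = 259.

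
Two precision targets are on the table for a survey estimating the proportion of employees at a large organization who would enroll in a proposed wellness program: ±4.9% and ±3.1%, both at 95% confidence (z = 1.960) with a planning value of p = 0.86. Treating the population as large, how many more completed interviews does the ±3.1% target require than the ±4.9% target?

At ±4.9%: n = 1.960² × 0.1204 / 0.049² ≈ 192.64 → 193.
At ±3.1%: n = 1.960² × 0.1204 / 0.031² ≈ 481.30 → 482.
Additional respondents: 482 − 193 = 289.

289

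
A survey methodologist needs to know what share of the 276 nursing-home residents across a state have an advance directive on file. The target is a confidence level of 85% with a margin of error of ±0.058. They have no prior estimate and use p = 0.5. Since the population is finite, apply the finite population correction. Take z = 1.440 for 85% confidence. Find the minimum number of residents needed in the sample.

100

Unadjusted: n₀ = 1.440² × 0.50 × 0.50 / 0.058² ≈ 154.10, so n₀ = 155.
Finite population correction with N = 276: n = n₀ / (1 + (n₀−1)/N) = 155 / (1 + 154/276) = 155 / 1.5580 ≈ 99.49.
Rounding up, n = 100.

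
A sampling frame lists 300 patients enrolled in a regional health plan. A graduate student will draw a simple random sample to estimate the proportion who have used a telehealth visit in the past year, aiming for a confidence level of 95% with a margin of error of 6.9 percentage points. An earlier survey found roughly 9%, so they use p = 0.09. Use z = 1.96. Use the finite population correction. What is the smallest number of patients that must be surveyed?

Unadjusted: n₀ = 1.96² × 0.09 × 0.91 / 0.069² ≈ 66.08, so n₀ = 67.
Finite population correction with N = 300: n = n₀ / (1 + (n₀−1)/N) = 67 / (1 + 66/300) = 67 / 1.2200 ≈ 54.92.
Rounding up, n = 55.

55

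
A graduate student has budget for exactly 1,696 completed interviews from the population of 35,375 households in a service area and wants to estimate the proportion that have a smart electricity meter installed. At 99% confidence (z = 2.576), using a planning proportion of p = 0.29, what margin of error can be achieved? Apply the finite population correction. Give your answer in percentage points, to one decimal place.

2.8

Finite-population factor: (N−n)/(N−1) = (35375−1696)/(35375−1) = 0.9521.
SE(p̂) = √[p(1−p)/n · (N−n)/(N−1)] = √[0.2059/1696 × 0.9521] = 0.01075.
E = z × SE = 2.576 × 0.01075 = 0.02769 ≈ 2.8 percentage points.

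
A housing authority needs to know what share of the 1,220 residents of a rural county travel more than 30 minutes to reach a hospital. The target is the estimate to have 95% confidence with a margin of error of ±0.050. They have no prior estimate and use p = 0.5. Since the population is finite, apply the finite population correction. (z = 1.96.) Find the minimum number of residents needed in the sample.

Unadjusted: n₀ = 1.96² × 0.50 × 0.50 / 0.050² ≈ 384.16, so n₀ = 385.
Finite population correction with N = 1,220: n = n₀ / (1 + (n₀−1)/N) = 385 / (1 + 384/1220) = 385 / 1.3148 ≈ 292.83.
Rounding up, n = 293.

293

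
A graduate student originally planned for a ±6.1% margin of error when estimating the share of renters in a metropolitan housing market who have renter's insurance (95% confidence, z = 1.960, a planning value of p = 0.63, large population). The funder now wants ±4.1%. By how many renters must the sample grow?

At ±6.1%: n = 1.960² × 0.2331 / 0.061² ≈ 240.65 → 241.
At ±4.1%: n = 1.960² × 0.2331 / 0.041² ≈ 532.70 → 533.
Additional respondents: 533 − 241 = 292.

292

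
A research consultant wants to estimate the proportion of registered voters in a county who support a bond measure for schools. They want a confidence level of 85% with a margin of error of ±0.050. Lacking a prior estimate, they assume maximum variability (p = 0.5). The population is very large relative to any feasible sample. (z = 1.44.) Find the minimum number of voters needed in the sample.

With p = 0.5, p(1−p) = 0.25.
n = z²·p(1−p)/E² = 1.44² × 0.2500 / 0.050² = 2.0736 × 0.2500 / 0.002500 ≈ 207.36.
Rounding up gives n = 208.

208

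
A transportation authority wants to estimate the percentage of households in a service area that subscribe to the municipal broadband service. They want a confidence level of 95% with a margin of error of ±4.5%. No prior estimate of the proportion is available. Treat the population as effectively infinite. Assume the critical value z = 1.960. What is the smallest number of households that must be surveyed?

475

With no prior estimate, use p = 0.5, giving p(1−p) = 0.25.
n = z²·p(1−p)/E² = 1.960² × 0.2500 / 0.045² = 3.8416 × 0.2500 / 0.002025 ≈ 474.27.
Rounding up gives n = 475.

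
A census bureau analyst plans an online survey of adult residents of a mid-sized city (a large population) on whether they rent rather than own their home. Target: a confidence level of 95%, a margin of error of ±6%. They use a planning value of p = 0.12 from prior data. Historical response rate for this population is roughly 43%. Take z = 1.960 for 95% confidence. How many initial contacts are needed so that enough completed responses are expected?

263

Completed interviews needed: n₀ = 1.960² × 0.1056 / 0.060² ≈ 112.69 → 113.
At a 43% response rate, contacts needed = 113 / 0.43 ≈ 262.79 → 263.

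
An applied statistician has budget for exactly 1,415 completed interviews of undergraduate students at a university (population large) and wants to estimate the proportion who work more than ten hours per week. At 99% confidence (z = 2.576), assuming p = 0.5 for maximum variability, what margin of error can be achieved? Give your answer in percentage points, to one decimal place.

SE(p̂) = √[p(1−p)/n] = √[0.2500/1415] = 0.01329.
E = z × SE = 2.576 × 0.01329 = 0.03424, or 3.4 percentage points.

3.4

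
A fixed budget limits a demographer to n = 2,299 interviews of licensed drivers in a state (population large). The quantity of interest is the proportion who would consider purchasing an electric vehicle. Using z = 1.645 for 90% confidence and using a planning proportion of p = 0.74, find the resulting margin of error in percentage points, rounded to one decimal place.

SE(p̂) = √[p(1−p)/n] = √[0.1924/2299] = 0.00915.
E = z × SE = 1.645 × 0.00915 = 0.01505, or 1.5 percentage points.

1.5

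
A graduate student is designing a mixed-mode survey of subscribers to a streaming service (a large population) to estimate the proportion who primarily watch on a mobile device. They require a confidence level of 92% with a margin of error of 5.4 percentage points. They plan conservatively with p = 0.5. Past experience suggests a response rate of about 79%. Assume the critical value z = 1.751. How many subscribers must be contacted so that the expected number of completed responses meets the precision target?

333

Completed interviews needed: n₀ = 1.751² × 0.2500 / 0.054² ≈ 262.86 → 263.
At a 79% response rate, contacts needed = 263 / 0.79 ≈ 332.91 → 333.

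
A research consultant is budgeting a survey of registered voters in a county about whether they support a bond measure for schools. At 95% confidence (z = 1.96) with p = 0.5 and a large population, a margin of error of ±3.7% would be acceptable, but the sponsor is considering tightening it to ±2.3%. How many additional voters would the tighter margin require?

1114

At ±3.7%: n = 1.96² × 0.2500 / 0.037² ≈ 701.53 → 702.
At ±2.3%: n = 1.96² × 0.2500 / 0.023² ≈ 1815.50 → 1816.
Additional respondents: 1816 − 702 = 1114.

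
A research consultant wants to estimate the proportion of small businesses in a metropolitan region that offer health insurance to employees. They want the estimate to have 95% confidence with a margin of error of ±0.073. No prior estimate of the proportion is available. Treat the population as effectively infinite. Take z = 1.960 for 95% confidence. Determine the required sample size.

181

With no prior estimate, use p = 0.5, giving p(1−p) = 0.25.
n = z²·p(1−p)/E² = 1.960² × 0.2500 / 0.073² = 3.8416 × 0.2500 / 0.005329 ≈ 180.22.
Rounding up gives n = 181.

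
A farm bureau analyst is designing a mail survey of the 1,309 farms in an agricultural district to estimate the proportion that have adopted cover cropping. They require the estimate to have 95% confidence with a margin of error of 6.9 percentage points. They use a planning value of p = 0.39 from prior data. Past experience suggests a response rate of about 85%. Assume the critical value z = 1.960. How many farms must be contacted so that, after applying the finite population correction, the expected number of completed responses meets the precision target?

198

Completed interviews needed (unadjusted): n₀ = 1.960² × 0.2379 / 0.069² ≈ 191.96 → 192.
FPC for N = 1,309: n = 192 / (1 + 191/1309) = 192 / 1.1459 ≈ 167.55 → 168.
At an 85% response rate, contacts needed = 168 / 0.85 ≈ 197.65 → 198.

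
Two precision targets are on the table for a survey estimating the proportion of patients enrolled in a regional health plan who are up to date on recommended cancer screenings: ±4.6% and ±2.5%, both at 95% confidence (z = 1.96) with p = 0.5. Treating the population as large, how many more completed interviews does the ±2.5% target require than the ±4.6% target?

1083

At ±4.6%: n = 1.96² × 0.2500 / 0.046² ≈ 453.88 → 454.
At ±2.5%: n = 1.96² × 0.2500 / 0.025² ≈ 1536.64 → 1537.
Additional respondents: 1537 − 454 = 1083.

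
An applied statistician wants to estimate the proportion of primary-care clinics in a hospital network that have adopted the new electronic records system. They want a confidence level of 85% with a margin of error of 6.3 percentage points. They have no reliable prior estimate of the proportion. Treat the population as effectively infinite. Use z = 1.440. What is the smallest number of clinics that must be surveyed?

With no prior estimate, use p = 0.5, giving p(1−p) = 0.25.
n = z²·p(1−p)/E² = 1.440² × 0.2500 / 0.063² = 2.0736 × 0.2500 / 0.003969 ≈ 130.61.
Rounding up gives n = 131.

131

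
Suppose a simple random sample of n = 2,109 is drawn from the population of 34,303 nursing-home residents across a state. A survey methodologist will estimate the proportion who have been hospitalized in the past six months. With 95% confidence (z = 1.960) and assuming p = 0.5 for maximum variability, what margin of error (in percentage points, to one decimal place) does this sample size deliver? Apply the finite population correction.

2.1

Finite-population factor: (N−n)/(N−1) = (34303−2109)/(34303−1) = 0.9385.
SE(p̂) = √[p(1−p)/n · (N−n)/(N−1)] = √[0.2500/2109 × 0.9385] = 0.01055.
E = z × SE = 1.960 × 0.01055 = 0.02067 ≈ 2.1 percentage points.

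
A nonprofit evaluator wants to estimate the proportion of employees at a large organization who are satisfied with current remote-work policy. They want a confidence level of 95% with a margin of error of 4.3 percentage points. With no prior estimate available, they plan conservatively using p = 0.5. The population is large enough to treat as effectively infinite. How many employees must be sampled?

520

For 95% confidence, z = 1.960.
With p = 0.5, p(1−p) = 0.25.
n = z²·p(1−p)/E² = 1.960² × 0.2500 / 0.043² = 3.8416 × 0.2500 / 0.001849 ≈ 519.42.
Rounding up gives n = 520.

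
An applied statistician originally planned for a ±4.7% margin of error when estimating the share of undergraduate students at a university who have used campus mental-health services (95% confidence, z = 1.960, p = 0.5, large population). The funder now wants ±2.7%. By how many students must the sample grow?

883

At ±4.7%: n = 1.960² × 0.2500 / 0.047² ≈ 434.77 → 435.
At ±2.7%: n = 1.960² × 0.2500 / 0.027² ≈ 1317.42 → 1318.
Additional respondents: 1318 − 435 = 883.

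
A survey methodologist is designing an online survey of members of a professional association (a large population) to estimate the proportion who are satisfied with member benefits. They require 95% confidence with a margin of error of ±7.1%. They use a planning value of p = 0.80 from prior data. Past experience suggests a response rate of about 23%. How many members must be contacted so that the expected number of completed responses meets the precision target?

For 95% confidence, z = 1.96.
Completed interviews needed: n₀ = 1.96² × 0.1600 / 0.071² ≈ 121.93 → 122.
At a 23% response rate, contacts needed = 122 / 0.23 ≈ 530.43 → 531.

531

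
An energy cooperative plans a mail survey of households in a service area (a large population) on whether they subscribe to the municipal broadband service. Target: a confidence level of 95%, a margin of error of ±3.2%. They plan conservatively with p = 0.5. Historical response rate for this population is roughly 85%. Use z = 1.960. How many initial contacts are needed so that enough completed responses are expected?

1104

Completed interviews needed: n₀ = 1.960² × 0.2500 / 0.032² ≈ 937.89 → 938.
At an 85% response rate, contacts needed = 938 / 0.85 ≈ 1103.53 → 1104.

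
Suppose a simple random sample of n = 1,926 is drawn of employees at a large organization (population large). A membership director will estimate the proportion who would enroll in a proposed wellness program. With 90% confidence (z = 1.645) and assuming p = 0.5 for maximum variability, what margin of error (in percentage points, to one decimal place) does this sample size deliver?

SE(p̂) = √[p(1−p)/n] = √[0.2500/1926] = 0.01139.
E = z × SE = 1.645 × 0.01139 = 0.01874, or 1.9 percentage points.

1.9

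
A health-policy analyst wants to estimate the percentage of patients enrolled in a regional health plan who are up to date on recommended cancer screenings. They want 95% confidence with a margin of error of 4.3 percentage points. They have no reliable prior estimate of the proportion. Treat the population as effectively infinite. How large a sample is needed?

520

For 95% confidence, z = 1.960.
With no prior estimate, use p = 0.5, giving p(1−p) = 0.25.
n = z²·p(1−p)/E² = 1.960² × 0.2500 / 0.043² = 3.8416 × 0.2500 / 0.001849 ≈ 519.42.
Rounding up gives n = 520.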